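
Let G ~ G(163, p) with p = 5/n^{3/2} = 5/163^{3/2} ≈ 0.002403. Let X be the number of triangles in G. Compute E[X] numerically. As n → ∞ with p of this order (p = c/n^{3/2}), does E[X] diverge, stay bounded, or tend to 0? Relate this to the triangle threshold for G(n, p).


Number of potential triangles: C(163, 3) = 708561.
Each occurs with probability p³ ≈ (0.002403)³ ≈ 1.386966e-08.
By linearity: E[X] = C(163, 3)·p³ ≈ 708561 · 1.386966e-08 ≈ 0.0098.
Since α = 3/2 > 1, p = c/n^{3/2} = o(1/n) is below the triangle threshold p ~ 1/n. Asymptotically E[X] ~ (c³/6)·n^{3(1−α)} = (5³/6)·n^{-1.5} → 0, so by Markov's inequality G has no triangles w.h.p.

E[X] ≈ 0.0098; in regime p = Θ(1/n^{3/2}) E[X] tends to 0 (below the triangle threshold p ~ 1/n).


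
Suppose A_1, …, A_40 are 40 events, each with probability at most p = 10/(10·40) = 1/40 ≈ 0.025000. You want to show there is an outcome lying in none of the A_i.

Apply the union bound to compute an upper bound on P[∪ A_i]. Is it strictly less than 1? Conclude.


Union bound: P[∪_{i=1}^{40} A_i] ≤ Σ_i P[A_i] ≤ 40·p = 40·(1/40) = 1.
Numerically: 1 ≈ 1.000000.
Is 1 < 1? NO.
Since the bound 1 is ≥ 1, the union bound is uninformative here; it does NOT by itself certify existence.

40·p = 1 ≈ 1.000000; existence NOT certified by the union bound.


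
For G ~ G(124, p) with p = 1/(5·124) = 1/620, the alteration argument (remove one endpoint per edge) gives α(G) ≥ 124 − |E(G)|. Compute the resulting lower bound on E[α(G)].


E[|E(G)|] = C(124, 2)·p = 7626 · (1/620) = 123/10.
E[α(G)] ≥ n − E[|E(G)|] = 124 − 123/10 = 1117/10.
Numerically: ≈ 111.700000.
(This is only a lower bound; the true E[α(G)] may be larger.)

E[α(G)] ≥ 1117/10 ≈ 111.700000.


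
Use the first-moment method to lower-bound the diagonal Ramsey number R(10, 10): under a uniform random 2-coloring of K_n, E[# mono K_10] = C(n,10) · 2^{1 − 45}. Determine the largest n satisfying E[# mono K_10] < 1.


We need C(n, 10) · 2^{1 − 45} < 1, i.e. C(n, 10) < 2^{45 − 1} = 17592186044416.
Check values of n near the boundary:
  n = 96: C(96, 10) = 11279926456656; 11279926456656 < 17592186044416? YES
  n = 97: C(97, 10) = 12576469727536; 12576469727536 < 17592186044416? YES
  n = 98: C(98, 10) = 14005614014756; 14005614014756 < 17592186044416? YES
  n = 99: C(99, 10) = 15579278510796; 15579278510796 < 17592186044416? YES
  n = 100: C(100, 10) = 17310309456440; 17310309456440 < 17592186044416? YES
  n = 101: C(101, 10) = 19212541264840; 19212541264840 < 17592186044416? NO
  n = 102: C(102, 10) = 21300860967540; 21300860967540 < 17592186044416? NO
The largest n with C(n, 10) < 17592186044416 is n = 100 (where E[X] = 2163788682055/2199023255552 ≈ 0.9839772). Hence R(10, 10) > 100, i.e. R(10, 10) ≥ 101.

Largest n = 100; hence R(10, 10) > 100.


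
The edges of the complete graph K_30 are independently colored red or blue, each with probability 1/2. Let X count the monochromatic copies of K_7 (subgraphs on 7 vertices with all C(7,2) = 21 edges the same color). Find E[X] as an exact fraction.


Let X = Σ_S X_S over the C(30, 7) = 2035800 subsets S of size 7, where X_S = 1 if the K_7 on S is monochromatic.
For a fixed S, the K_7 on S has C(7, 2) = 21 edges. P[all 21 edges red] = (1/2)^21, and likewise for blue, so P[monochromatic] = 2·(1/2)^21 = 2^{1 − 21} = 1/1048576.
By linearity of expectation: E[X] = C(30, 7) · 2^{1 − 21} = 2035800 · 1/1048576 = 254475/131072.
Numerically: E[X] ≈ 1.94149.

E[X] = C(30,7)·2^(1−C(7,2)) = 254475/131072 ≈ 1.94149.


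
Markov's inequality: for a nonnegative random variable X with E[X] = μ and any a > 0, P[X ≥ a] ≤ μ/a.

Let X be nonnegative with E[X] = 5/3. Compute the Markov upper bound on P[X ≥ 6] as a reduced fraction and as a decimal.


μ = E[X] = 5/3, a = 6.
Markov: P[X ≥ 6] ≤ μ/a = (5/3)/6 = 5/18.
Numerically: ≈ 0.2778.
(Since a = 6 > μ = 1.6667, the bound 5/18 is < 1 and informative.)

P[X ≥ 6] ≤ 5/18 ≈ 0.2778.


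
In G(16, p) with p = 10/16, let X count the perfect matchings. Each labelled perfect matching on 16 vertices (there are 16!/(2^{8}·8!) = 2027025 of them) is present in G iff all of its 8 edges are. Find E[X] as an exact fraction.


K_16 has 16!/(2^{8}·8!) = 2027025 labelled perfect matchings.
For each such perfect matching H, let X_H = 1 if all 8 edges of H are present in G. Then P[X_H = 1] = p^{8} = (5/8)^{8} = 390625/16777216.
By linearity: E[X] = Σ_H E[X_H] = 2027025 · p^{8} = 2027025 · 390625/16777216 = 791806640625/16777216.
Numerically: E[X] ≈ 47195.4.

E[X] = 2027025 · (5/8)^{8} = 791806640625/16777216 ≈ 47195.4.


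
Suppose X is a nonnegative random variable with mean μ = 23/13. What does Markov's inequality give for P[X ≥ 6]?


μ = E[X] = 23/13, a = 6.
Markov: P[X ≥ 6] ≤ μ/a = (23/13)/6 = 23/78.
Numerically: ≈ 0.295.
(Since a = 6 > μ = 1.769, the bound 23/78 is < 1 and informative.)

P[X ≥ 6] ≤ 23/78 ≈ 0.295.


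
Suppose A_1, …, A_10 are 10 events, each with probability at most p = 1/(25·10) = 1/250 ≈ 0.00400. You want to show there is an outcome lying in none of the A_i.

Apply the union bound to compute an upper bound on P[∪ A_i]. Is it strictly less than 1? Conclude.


Union bound: P[∪_{i=1}^{10} A_i] ≤ Σ_i P[A_i] ≤ 10·p = 10·(1/250) = 1/25.
Numerically: 1/25 ≈ 0.04000.
Is 1/25 < 1? YES.
Since P[∪ A_i] ≤ 1/25 < 1, the complement has P[∩ A_i^c] ≥ 1 − 1/25 = 24/25 > 0, so some outcome avoids every A_i.

10·p = 1/25 ≈ 0.04000; existence CERTIFIED by the union bound.


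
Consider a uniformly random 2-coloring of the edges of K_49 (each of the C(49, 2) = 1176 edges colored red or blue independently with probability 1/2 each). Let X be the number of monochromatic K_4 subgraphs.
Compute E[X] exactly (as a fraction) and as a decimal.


Let X = Σ_S X_S over the C(49, 4) = 211876 subsets S of size 4, where X_S = 1 if the K_4 on S is monochromatic.
For a fixed S, the K_4 on S has C(4, 2) = 6 edges. P[all 6 edges red] = (1/2)^6, and likewise for blue, so P[monochromatic] = 2·(1/2)^6 = 2^{1 − 6} = 1/32.
By linearity of expectation: E[X] = C(49, 4) · 2^{1 − 6} = 211876 · 1/32 = 52969/8.
Numerically: E[X] ≈ 6621.125000.

E[X] = C(49,4)·2^(1−C(4,2)) = 52969/8 ≈ 6621.125000.


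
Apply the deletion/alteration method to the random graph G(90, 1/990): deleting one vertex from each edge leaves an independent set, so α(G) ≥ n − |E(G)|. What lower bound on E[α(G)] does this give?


E[|E(G)|] = C(90, 2)·p = 4005 · (1/990) = 89/22.
E[α(G)] ≥ n − E[|E(G)|] = 90 − 89/22 = 1891/22.
Numerically: ≈ 85.954545.
(This is only a lower bound; the true E[α(G)] may be larger.)

E[α(G)] ≥ 1891/22 ≈ 85.954545.


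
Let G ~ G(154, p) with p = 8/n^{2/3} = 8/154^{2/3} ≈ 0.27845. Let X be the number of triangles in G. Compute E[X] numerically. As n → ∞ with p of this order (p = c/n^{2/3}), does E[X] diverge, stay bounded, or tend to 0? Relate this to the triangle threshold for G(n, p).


Number of potential triangles: C(154, 3) = 596904.
Each occurs with probability p³ ≈ (0.27845)³ ≈ 2.1588801e-02.
By linearity: E[X] = C(154, 3)·p³ ≈ 596904 · 2.1588801e-02 ≈ 12886.44156.
Since α = 2/3 < 1, p = c/n^{2/3} ≫ 1/n is above the triangle threshold p ~ 1/n. Asymptotically E[X] ~ (c³/6)·n^{3(1−α)} = (8³/6)·n^{1} → ∞; triangles are abundant w.h.p.

E[X] ≈ 12886.44156; in regime p = Θ(1/n^{2/3}) E[X] diverges (above the triangle threshold p ~ 1/n).


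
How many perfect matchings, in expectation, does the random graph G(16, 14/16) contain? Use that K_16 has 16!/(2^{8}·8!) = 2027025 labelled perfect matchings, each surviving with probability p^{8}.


K_16 has 16!/(2^{8}·8!) = 2027025 labelled perfect matchings.
For each such perfect matching H, let X_H = 1 if all 8 edges of H are present in G. Then P[X_H = 1] = p^{8} = (7/8)^{8} = 5764801/16777216.
By linearity of expectation: E[X] = Σ_H E[X_H] = 2027025 · p^{8} = 2027025 · 5764801/16777216 = 11685395747025/16777216.
Numerically: E[X] ≈ 696504.

E[X] = 2027025 · (7/8)^{8} = 11685395747025/16777216 ≈ 696504.


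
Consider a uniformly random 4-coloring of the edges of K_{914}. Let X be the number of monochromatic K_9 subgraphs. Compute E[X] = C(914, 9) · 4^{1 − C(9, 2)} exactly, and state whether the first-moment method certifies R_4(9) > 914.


E[X] = C(914, 9) · 4^{1 − 36} = 1179217089587653905932 · 4^{−35} = 1179217089587653905932/1180591620717411303424.
As a reduced fraction: E[X] = 294804272396913476483/295147905179352825856 ≈ 0.9988.
Is E[X] < 1? YES.
Since E[X] < 1, there exists a 4-coloring of K_{914} with no monochromatic K_9; hence R_4(9) > 914.

E[X] = 294804272396913476483/295147905179352825856 ≈ 0.9988; E[X] < 1, so R_4(9) > 914.


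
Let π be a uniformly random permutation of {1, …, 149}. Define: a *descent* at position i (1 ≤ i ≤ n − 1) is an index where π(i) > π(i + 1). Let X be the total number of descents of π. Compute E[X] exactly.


Write X = Σ X_I over i = 1, …, 148, with X_I the indicator of one descent.
There are 148 indicators.
For each fixed i, the pair (π(i), π(i+1)) is a uniformly random ordered pair of distinct values from {1, …, 149}; by symmetry P[π(i) > π(i+1)] = 1/2.
By linearity: E[X] = 148 · (1/2) = (149 − 1) · (1/2) = 74 ≈ 74.0000.

E[X] = 74 = 74.0000.


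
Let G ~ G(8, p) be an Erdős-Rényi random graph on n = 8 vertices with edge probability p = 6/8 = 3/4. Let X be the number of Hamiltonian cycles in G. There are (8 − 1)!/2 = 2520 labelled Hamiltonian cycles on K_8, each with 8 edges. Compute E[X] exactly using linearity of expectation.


K_8 has (8 − 1)!/2 = 2520 labelled Hamiltonian cycles.
For each such Hamiltonian cycle H, let X_H = 1 if all 8 edges of H are present in G. Then P[X_H = 1] = p^{8} = (3/4)^{8} = 6561/65536.
By linearity: E[X] = Σ_H E[X_H] = 2520 · p^{8} = 2520 · 6561/65536 = 2066715/8192.
Numerically: E[X] ≈ 252.

E[X] = 2520 · (3/4)^{8} = 2066715/8192 ≈ 252.


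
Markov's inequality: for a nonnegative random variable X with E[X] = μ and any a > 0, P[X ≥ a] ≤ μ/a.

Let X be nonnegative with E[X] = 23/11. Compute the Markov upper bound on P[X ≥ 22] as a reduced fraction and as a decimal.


μ = E[X] = 23/11, a = 22.
Markov: P[X ≥ 22] ≤ μ/a = (23/11)/22 = 23/242.
Numerically: ≈ 0.095.
(Since a = 22 > μ = 2.091, the bound 23/242 is < 1 and informative.)

P[X ≥ 22] ≤ 23/242 ≈ 0.095.


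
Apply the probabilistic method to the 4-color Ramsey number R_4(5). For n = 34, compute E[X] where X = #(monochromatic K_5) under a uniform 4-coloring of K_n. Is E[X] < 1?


E[X] = C(34, 5) · 4^{1 − 10} = 278256 · 4^{−9} = 278256/262144.
As a reduced fraction: E[X] = 17391/16384 ≈ 1.0614624.
Is E[X] < 1? NO.
Since E[X] ≥ 1, the first-moment bound is inconclusive at n = 34; it does NOT by itself certify R_4(5) > 34.

E[X] = 17391/16384 ≈ 1.0614624; E[X] ≥ 1; first-moment method inconclusive here.


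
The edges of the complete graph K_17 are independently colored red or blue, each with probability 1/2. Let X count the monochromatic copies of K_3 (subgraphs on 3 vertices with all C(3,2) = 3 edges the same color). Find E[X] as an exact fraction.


Let X = Σ_S X_S over the C(17, 3) = 680 subsets S of size 3, where X_S = 1 if the K_3 on S is monochromatic.
For a fixed S, the K_3 on S has C(3, 2) = 3 edges. P[all 3 edges red] = (1/2)^3, and likewise for blue, so P[monochromatic] = 2·(1/2)^3 = 2^{1 − 3} = 1/4.
By linearity of expectation: E[X] = C(17, 3) · 2^{1 − 3} = 680 · 1/4 = 170.
Numerically: E[X] ≈ 170.0000.

E[X] = C(17,3)·2^(1−C(3,2)) = 170 ≈ 170.0000.


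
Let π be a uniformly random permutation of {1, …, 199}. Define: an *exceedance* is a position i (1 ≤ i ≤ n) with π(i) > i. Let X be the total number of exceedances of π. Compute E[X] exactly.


Write X = Σ_{i=1}^{199} X_i, where X_i = 1_{π(i) > i}.
For each fixed i, π(i) is uniform over {1, …, 199} (marginal of a uniform permutation), so P[π(i) > i] = (n − i)/n. Summing: Σ_{i=1}^{199} (n − i)/n = (0 + 1 + … + 198)/199 = 199(199 − 1)/(2·199) = (199 − 1)/2.
Hence E[X] = Σ_{i=1}^{199} (199 − i)/199 = 99 ≈ 99.000000.

E[X] = 99 = 99.000000.


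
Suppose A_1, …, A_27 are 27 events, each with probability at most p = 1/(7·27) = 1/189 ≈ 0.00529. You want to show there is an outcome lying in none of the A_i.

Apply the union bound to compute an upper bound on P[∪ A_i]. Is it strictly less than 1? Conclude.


Union bound: P[∪_{i=1}^{27} A_i] ≤ Σ_i P[A_i] ≤ 27·p = 27·(1/189) = 1/7.
Numerically: 1/7 ≈ 0.14286.
Is 1/7 < 1? YES.
Since P[∪ A_i] ≤ 1/7 < 1, the complement has P[∩ A_i^c] ≥ 1 − 1/7 = 6/7 > 0, so some outcome avoids every A_i.

27·p = 1/7 ≈ 0.14286; existence CERTIFIED by the union bound.


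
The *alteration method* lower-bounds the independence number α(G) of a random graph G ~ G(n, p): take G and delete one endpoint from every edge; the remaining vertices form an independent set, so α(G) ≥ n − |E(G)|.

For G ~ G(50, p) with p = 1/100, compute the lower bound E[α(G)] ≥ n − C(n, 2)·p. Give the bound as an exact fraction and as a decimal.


E[|E(G)|] = C(50, 2)·p = 1225 · (1/100) = 49/4.
E[α(G)] ≥ n − E[|E(G)|] = 50 − 49/4 = 151/4.
Numerically: ≈ 37.7500.
(This is only a lower bound; the true E[α(G)] may be larger.)

E[α(G)] ≥ 151/4 ≈ 37.7500.


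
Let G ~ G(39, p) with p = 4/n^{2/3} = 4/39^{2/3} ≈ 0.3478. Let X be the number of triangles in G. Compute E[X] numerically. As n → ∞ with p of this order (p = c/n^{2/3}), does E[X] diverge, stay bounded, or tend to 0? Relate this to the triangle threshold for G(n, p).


Number of potential triangles: C(39, 3) = 9139.
Each occurs with probability p³ ≈ (0.3478)³ ≈ 4.207758e-02.
By linearity: E[X] = C(39, 3)·p³ ≈ 9139 · 4.207758e-02 ≈ 384.5470.
Since α = 2/3 < 1, p = c/n^{2/3} ≫ 1/n is above the triangle threshold p ~ 1/n. Asymptotically E[X] ~ (c³/6)·n^{3(1−α)} = (4³/6)·n^{1} → ∞; triangles are abundant w.h.p.

E[X] ≈ 384.5470; in regime p = Θ(1/n^{2/3}) E[X] diverges (above the triangle threshold p ~ 1/n).


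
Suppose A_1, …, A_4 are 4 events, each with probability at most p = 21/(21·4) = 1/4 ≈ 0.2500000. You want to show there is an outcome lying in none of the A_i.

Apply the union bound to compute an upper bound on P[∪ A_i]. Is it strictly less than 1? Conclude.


Union bound: P[∪_{i=1}^{4} A_i] ≤ Σ_i P[A_i] ≤ 4·p = 4·(1/4) = 1.
Numerically: 1 ≈ 1.0000000.
Is 1 < 1? NO.
Since the bound 1 is ≥ 1, the union bound is uninformative here; it does NOT by itself certify existence.

4·p = 1 ≈ 1.0000000; existence NOT certified by the union bound.


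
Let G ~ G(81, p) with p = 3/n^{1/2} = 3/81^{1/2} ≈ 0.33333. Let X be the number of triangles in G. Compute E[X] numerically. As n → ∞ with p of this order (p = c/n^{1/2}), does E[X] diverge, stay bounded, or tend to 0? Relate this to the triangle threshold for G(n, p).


Number of potential triangles: C(81, 3) = 85320.
Each occurs with probability p³ ≈ (0.33333)³ ≈ 3.7037037e-02.
By linearity: E[X] = C(81, 3)·p³ ≈ 85320 · 3.7037037e-02 ≈ 3160.00000.
Since α = 1/2 < 1, p = c/n^{1/2} ≫ 1/n is above the triangle threshold p ~ 1/n. Asymptotically E[X] ~ (c³/6)·n^{3(1−α)} = (3³/6)·n^{1.5} → ∞; triangles are abundant w.h.p.

E[X] ≈ 3160.00000; in regime p = Θ(1/n^{1/2}) E[X] diverges (above the triangle threshold p ~ 1/n).


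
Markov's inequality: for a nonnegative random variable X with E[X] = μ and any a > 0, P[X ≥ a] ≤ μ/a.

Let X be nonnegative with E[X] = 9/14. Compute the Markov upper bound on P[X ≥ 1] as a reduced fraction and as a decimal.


μ = E[X] = 9/14, a = 1.
Markov: P[X ≥ 1] ≤ μ/a = (9/14)/1 = 9/14.
Numerically: ≈ 0.6429.
(Since a = 1 > μ = 0.6429, the bound 9/14 is < 1 and informative.)

P[X ≥ 1] ≤ 9/14 ≈ 0.6429.


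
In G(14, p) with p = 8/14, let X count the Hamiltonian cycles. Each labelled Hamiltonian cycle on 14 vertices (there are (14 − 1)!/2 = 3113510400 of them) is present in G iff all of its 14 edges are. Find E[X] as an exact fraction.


K_14 has (14 − 1)!/2 = 3113510400 labelled Hamiltonian cycles.
For each such Hamiltonian cycle H, let X_H = 1 if all 14 edges of H are present in G. Then P[X_H = 1] = p^{14} = (4/7)^{14} = 268435456/678223072849.
By linearity: E[X] = Σ_H E[X_H] = 3113510400 · p^{14} = 3113510400 · 268435456/678223072849 = 119396654854963200/96889010407.
Numerically: E[X] ≈ 1.2323e+06.

E[X] = 3113510400 · (4/7)^{14} = 119396654854963200/96889010407 ≈ 1.2323e+06.


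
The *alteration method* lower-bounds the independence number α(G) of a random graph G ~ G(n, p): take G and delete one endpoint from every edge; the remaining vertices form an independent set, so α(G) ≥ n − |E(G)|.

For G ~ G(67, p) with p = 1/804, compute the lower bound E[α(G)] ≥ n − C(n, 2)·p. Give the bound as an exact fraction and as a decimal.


E[|E(G)|] = C(67, 2)·p = 2211 · (1/804) = 11/4.
E[α(G)] ≥ n − E[|E(G)|] = 67 − 11/4 = 257/4.
Numerically: ≈ 64.250000.
(This is only a lower bound; the true E[α(G)] may be larger.)

E[α(G)] ≥ 257/4 ≈ 64.250000.


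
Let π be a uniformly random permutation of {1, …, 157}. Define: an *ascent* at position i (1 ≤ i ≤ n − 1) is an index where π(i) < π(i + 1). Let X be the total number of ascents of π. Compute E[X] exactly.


Write X = Σ X_I over i = 1, …, 156, with X_I the indicator of one ascent.
There are 156 indicators.
For each fixed i, the pair (π(i), π(i+1)) is a uniformly random ordered pair of distinct values from {1, …, 157}; by symmetry P[π(i) < π(i+1)] = 1/2.
By linearity: E[X] = 156 · (1/2) = (157 − 1) · (1/2) = 78 ≈ 78.0000.

E[X] = 78 = 78.0000.


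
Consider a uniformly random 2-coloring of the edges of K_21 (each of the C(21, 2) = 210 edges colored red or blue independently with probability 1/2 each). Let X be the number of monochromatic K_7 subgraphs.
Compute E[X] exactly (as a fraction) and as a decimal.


Let X = Σ_S X_S over the C(21, 7) = 116280 subsets S of size 7, where X_S = 1 if the K_7 on S is monochromatic.
For a fixed S, the K_7 on S has C(7, 2) = 21 edges. P[all 21 edges red] = (1/2)^21, and likewise for blue, so P[monochromatic] = 2·(1/2)^21 = 2^{1 − 21} = 1/1048576.
Summing: E[X] = C(21, 7) · 2^{1 − 21} = 116280 · 1/1048576 = 14535/131072.
Numerically: E[X] ≈ 0.110893.

E[X] = C(21,7)·2^(1−C(7,2)) = 14535/131072 ≈ 0.110893.


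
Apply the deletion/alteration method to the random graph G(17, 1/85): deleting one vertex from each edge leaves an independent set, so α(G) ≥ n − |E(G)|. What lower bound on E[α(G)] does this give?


E[|E(G)|] = C(17, 2)·p = 136 · (1/85) = 8/5.
E[α(G)] ≥ n − E[|E(G)|] = 17 − 8/5 = 77/5.
Numerically: ≈ 15.400.
(This is only a lower bound; the true E[α(G)] may be larger.)

E[α(G)] ≥ 77/5 ≈ 15.400.


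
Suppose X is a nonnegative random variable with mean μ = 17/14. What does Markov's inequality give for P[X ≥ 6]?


μ = E[X] = 17/14, a = 6.
Markov: P[X ≥ 6] ≤ μ/a = (17/14)/6 = 17/84.
Numerically: ≈ 0.20238.
(Since a = 6 > μ = 1.21429, the bound 17/84 is < 1 and informative.)

P[X ≥ 6] ≤ 17/84 ≈ 0.20238.


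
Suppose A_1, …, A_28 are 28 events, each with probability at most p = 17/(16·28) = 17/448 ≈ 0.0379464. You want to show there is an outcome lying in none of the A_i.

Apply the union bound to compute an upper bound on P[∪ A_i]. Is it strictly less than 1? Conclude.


Union bound: P[∪_{i=1}^{28} A_i] ≤ Σ_i P[A_i] ≤ 28·p = 28·(17/448) = 17/16.
Numerically: 17/16 ≈ 1.0625000.
Is 17/16 < 1? NO.
Since the bound 17/16 is ≥ 1, the union bound is uninformative here; it does NOT by itself certify existence.

28·p = 17/16 ≈ 1.0625000; existence NOT certified by the union bound.


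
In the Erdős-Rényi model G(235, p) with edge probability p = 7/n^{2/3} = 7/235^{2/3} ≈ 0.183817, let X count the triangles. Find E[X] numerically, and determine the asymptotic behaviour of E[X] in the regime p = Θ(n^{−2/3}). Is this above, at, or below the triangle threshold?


Number of potential triangles: C(235, 3) = 2135445.
Each occurs with probability p³ ≈ (0.183817)³ ≈ 6.21095518e-03.
By linearity: E[X] = C(235, 3)·p³ ≈ 2135445 · 6.21095518e-03 ≈ 13263.153191.
Since α = 2/3 < 1, p = c/n^{2/3} ≫ 1/n is above the triangle threshold p ~ 1/n. Asymptotically E[X] ~ (c³/6)·n^{3(1−α)} = (7³/6)·n^{1} → ∞; triangles are abundant w.h.p.

E[X] ≈ 13263.153191; in regime p = Θ(1/n^{2/3}) E[X] diverges (above the triangle threshold p ~ 1/n).


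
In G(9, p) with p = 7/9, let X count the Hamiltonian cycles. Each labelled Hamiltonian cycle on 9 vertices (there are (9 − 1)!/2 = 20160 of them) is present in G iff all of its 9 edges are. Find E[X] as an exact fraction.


K_9 has (9 − 1)!/2 = 20160 labelled Hamiltonian cycles.
For each such Hamiltonian cycle H, let X_H = 1 if all 9 edges of H are present in G. Then P[X_H = 1] = p^{9} = (7/9)^{9} = 40353607/387420489.
Summing the indicators: E[X] = Σ_H E[X_H] = 20160 · p^{9} = 20160 · 40353607/387420489 = 90392079680/43046721.
Numerically: E[X] ≈ 2.1e+03.

E[X] = 20160 · (7/9)^{9} = 90392079680/43046721 ≈ 2.1e+03.


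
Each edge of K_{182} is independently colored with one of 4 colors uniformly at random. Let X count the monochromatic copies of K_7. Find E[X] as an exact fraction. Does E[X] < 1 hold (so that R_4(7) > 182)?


E[X] = C(182, 7) · 4^{1 − 21} = 1167752750736 · 4^{−20} = 1167752750736/1099511627776.
As a reduced fraction: E[X] = 72984546921/68719476736 ≈ 1.062.
Is E[X] < 1? NO.
Since E[X] ≥ 1, the first-moment bound is inconclusive at n = 182; it does NOT by itself certify R_4(7) > 182.

E[X] = 72984546921/68719476736 ≈ 1.062; E[X] ≥ 1; first-moment method inconclusive here.


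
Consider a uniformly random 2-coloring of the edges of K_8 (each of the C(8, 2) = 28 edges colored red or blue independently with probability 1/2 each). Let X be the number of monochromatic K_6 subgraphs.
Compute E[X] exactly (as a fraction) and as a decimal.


Let X = Σ_S X_S over the C(8, 6) = 28 subsets S of size 6, where X_S = 1 if the K_6 on S is monochromatic.
For a fixed S, the K_6 on S has C(6, 2) = 15 edges. P[all 15 edges red] = (1/2)^15, and likewise for blue, so P[monochromatic] = 2·(1/2)^15 = 2^{1 − 15} = 1/16384.
Summing: E[X] = C(8, 6) · 2^{1 − 15} = 28 · 1/16384 = 7/4096.
Numerically: E[X] ≈ 0.002.

E[X] = C(8,6)·2^(1−C(6,2)) = 7/4096 ≈ 0.002.


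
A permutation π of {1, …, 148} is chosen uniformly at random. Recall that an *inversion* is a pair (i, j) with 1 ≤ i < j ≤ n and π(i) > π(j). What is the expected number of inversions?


Write X = Σ X_I over the C(148, 2) = 10878 pairs i < j, with X_I the indicator of one inversion.
There are 10878 indicators.
For each fixed pair i < j, the values π(i) and π(j) are two distinct elements of {1, …, 148} in uniformly random order; by symmetry P[π(i) > π(j)] = 1/2.
By linearity: E[X] = 10878 · (1/2) = C(148, 2) · (1/2) = 10878/2 = 5439 ≈ 5439.00000.

E[X] = 5439 = 5439.00000.


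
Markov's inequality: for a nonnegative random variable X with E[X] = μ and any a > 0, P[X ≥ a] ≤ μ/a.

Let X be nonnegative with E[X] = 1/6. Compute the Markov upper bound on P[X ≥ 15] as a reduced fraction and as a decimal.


μ = E[X] = 1/6, a = 15.
Markov: P[X ≥ 15] ≤ μ/a = (1/6)/15 = 1/90.
Numerically: ≈ 0.011.
(Since a = 15 > μ = 0.167, the bound 1/90 is < 1 and informative.)

P[X ≥ 15] ≤ 1/90 ≈ 0.011.


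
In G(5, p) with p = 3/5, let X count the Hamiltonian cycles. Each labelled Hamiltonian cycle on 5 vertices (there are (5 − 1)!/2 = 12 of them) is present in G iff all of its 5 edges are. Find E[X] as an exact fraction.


K_5 has (5 − 1)!/2 = 12 labelled Hamiltonian cycles.
For each such Hamiltonian cycle H, let X_H = 1 if all 5 edges of H are present in G. Then P[X_H = 1] = p^{5} = (3/5)^{5} = 243/3125.
Summing the indicators: E[X] = Σ_H E[X_H] = 12 · p^{5} = 12 · 243/3125 = 2916/3125.
Numerically: E[X] ≈ 0.93312.

E[X] = 12 · (3/5)^{5} = 2916/3125 ≈ 0.93312.


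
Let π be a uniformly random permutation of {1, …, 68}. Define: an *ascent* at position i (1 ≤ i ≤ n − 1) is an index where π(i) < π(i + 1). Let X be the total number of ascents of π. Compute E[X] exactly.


Write X = Σ X_I over i = 1, …, 67, with X_I the indicator of one ascent.
There are 67 indicators.
For each fixed i, the pair (π(i), π(i+1)) is a uniformly random ordered pair of distinct values from {1, …, 68}; by symmetry P[π(i) < π(i+1)] = 1/2.
By linearity: E[X] = 67 · (1/2) = (68 − 1) · (1/2) = 67/2 ≈ 33.500000.

E[X] = 67/2 = 33.500000.


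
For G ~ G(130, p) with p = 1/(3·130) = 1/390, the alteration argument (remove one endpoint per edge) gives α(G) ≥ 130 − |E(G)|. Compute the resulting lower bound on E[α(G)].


E[|E(G)|] = C(130, 2)·p = 8385 · (1/390) = 43/2.
E[α(G)] ≥ n − E[|E(G)|] = 130 − 43/2 = 217/2.
Numerically: ≈ 108.500000.
(This is only a lower bound; the true E[α(G)] may be larger.)

E[α(G)] ≥ 217/2 ≈ 108.500000.


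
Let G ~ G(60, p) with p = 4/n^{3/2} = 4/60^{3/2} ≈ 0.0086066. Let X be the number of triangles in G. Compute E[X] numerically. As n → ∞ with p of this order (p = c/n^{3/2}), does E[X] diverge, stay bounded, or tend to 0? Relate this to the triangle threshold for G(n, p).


Number of potential triangles: C(60, 3) = 34220.
Each occurs with probability p³ ≈ (0.0086066)³ ≈ 6.3752812e-07.
By linearity: E[X] = C(60, 3)·p³ ≈ 34220 · 6.3752812e-07 ≈ 0.02182.
Since α = 3/2 > 1, p = c/n^{3/2} = o(1/n) is below the triangle threshold p ~ 1/n. Asymptotically E[X] ~ (c³/6)·n^{3(1−α)} = (4³/6)·n^{-1.5} → 0, so by Markov's inequality G has no triangles w.h.p.

E[X] ≈ 0.02182; in regime p = Θ(1/n^{3/2}) E[X] tends to 0 (below the triangle threshold p ~ 1/n).


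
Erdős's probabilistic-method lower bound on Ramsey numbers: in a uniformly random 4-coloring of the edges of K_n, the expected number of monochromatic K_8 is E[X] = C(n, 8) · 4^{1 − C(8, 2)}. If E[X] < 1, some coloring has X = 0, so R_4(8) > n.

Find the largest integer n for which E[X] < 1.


We need C(n, 8) · 4^{1 − 28} < 1, i.e. C(n, 8) < 4^{28 − 1} = 18014398509481984.
Check values of n near the boundary:
  n = 407: C(407, 8) = 17424959239309050; 17424959239309050 < 18014398509481984? YES
  n = 408: C(408, 8) = 17773458424095231; 17773458424095231 < 18014398509481984? YES
  n = 409: C(409, 8) = 18128041135797879; 18128041135797879 < 18014398509481984? NO
The largest n with C(n, 8) < 18014398509481984 is n = 408 (where E[X] = 17773458424095231/18014398509481984 ≈ 0.9866). Hence R_4(8) > 408, i.e. R_4(8) ≥ 409.

Largest n = 408; hence R_4(8) > 408.


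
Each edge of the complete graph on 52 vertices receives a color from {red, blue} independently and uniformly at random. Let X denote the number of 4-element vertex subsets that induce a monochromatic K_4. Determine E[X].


Let X = Σ_S X_S over the C(52, 4) = 270725 subsets S of size 4, where X_S = 1 if the K_4 on S is monochromatic.
For a fixed S, the K_4 on S has C(4, 2) = 6 edges. P[all 6 edges red] = (1/2)^6, and likewise for blue, so P[monochromatic] = 2·(1/2)^6 = 2^{1 − 6} = 1/32.
By linearity: E[X] = C(52, 4) · 2^{1 − 6} = 270725 · 1/32 = 270725/32.
Numerically: E[X] ≈ 8460.1562.

E[X] = C(52,4)·2^(1−C(4,2)) = 270725/32 ≈ 8460.1562.


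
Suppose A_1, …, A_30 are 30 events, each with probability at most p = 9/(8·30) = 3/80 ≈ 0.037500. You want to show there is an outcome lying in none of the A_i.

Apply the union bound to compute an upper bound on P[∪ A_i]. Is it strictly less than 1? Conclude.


Union bound: P[∪_{i=1}^{30} A_i] ≤ Σ_i P[A_i] ≤ 30·p = 30·(3/80) = 9/8.
Numerically: 9/8 ≈ 1.125000.
Is 9/8 < 1? NO.
Since the bound 9/8 is ≥ 1, the union bound is uninformative here; it does NOT by itself certify existence.

30·p = 9/8 ≈ 1.125000; existence NOT certified by the union bound.


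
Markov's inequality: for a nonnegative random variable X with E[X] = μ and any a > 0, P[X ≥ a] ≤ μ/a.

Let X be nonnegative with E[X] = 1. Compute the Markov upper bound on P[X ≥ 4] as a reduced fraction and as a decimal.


μ = E[X] = 1, a = 4.
Markov: P[X ≥ 4] ≤ μ/a = (1)/4 = 1/4.
Numerically: ≈ 0.2500.
(Since a = 4 > μ = 1.0000, the bound 1/4 is < 1 and informative.)

P[X ≥ 4] ≤ 1/4 ≈ 0.2500.


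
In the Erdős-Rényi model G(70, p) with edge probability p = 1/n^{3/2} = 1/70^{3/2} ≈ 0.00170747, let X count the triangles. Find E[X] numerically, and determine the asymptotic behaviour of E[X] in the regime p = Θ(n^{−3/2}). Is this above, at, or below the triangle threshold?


Number of potential triangles: C(70, 3) = 54740.
Each occurs with probability p³ ≈ (0.00170747)³ ≈ 4.97804502e-09.
By linearity: E[X] = C(70, 3)·p³ ≈ 54740 · 4.97804502e-09 ≈ 0.000272.
Since α = 3/2 > 1, p = c/n^{3/2} = o(1/n) is below the triangle threshold p ~ 1/n. Asymptotically E[X] ~ (c³/6)·n^{3(1−α)} = (1³/6)·n^{-1.5} → 0, so by Markov's inequality G has no triangles w.h.p.

E[X] ≈ 0.000272; in regime p = Θ(1/n^{3/2}) E[X] tends to 0 (below the triangle threshold p ~ 1/n).


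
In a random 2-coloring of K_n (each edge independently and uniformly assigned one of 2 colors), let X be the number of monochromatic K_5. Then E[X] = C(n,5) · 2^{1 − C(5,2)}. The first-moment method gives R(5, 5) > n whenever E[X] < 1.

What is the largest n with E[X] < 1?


We need C(n, 5) · 2^{1 − 10} < 1, i.e. C(n, 5) < 2^{10 − 1} = 512.
Check values of n near the boundary:
  n = 9: C(9, 5) = 126; 126 < 512? YES
  n = 10: C(10, 5) = 252; 252 < 512? YES
  n = 11: C(11, 5) = 462; 462 < 512? YES
  n = 12: C(12, 5) = 792; 792 < 512? NO
  n = 13: C(13, 5) = 1287; 1287 < 512? NO
The largest n with C(n, 5) < 512 is n = 11 (where E[X] = 231/256 ≈ 0.902344). Hence R(5, 5) > 11, i.e. R(5, 5) ≥ 12.

Largest n = 11; hence R(5, 5) > 11.


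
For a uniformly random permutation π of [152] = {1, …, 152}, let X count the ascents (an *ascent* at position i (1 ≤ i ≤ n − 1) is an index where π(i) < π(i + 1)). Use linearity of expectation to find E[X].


Write X = Σ X_I over i = 1, …, 151, with X_I the indicator of one ascent.
There are 151 indicators.
For each fixed i, the pair (π(i), π(i+1)) is a uniformly random ordered pair of distinct values from {1, …, 152}; by symmetry P[π(i) < π(i+1)] = 1/2.
By linearity: E[X] = 151 · (1/2) = (152 − 1) · (1/2) = 151/2 ≈ 75.500.

E[X] = 151/2 = 75.500.


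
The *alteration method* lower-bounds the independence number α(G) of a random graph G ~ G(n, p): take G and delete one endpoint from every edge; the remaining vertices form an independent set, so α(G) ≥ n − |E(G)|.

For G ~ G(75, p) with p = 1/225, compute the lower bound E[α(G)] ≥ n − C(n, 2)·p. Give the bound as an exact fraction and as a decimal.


E[|E(G)|] = C(75, 2)·p = 2775 · (1/225) = 37/3.
E[α(G)] ≥ n − E[|E(G)|] = 75 − 37/3 = 188/3.
Numerically: ≈ 62.666667.
(This is only a lower bound; the true E[α(G)] may be larger.)

E[α(G)] ≥ 188/3 ≈ 62.666667.


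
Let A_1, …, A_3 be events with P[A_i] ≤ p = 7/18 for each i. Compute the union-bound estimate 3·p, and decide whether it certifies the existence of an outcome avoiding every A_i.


Union bound: P[∪_{i=1}^{3} A_i] ≤ Σ_i P[A_i] ≤ 3·p = 3·(7/18) = 7/6.
Numerically: 7/6 ≈ 1.16667.
Is 7/6 < 1? NO.
Since the bound 7/6 is ≥ 1, the union bound is uninformative here; it does NOT by itself certify existence.

3·p = 7/6 ≈ 1.16667; existence NOT certified by the union bound.


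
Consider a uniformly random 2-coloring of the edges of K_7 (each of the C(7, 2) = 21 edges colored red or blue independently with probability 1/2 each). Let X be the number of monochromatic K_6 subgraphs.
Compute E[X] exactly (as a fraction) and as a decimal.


Let X = Σ_S X_S over the C(7, 6) = 7 subsets S of size 6, where X_S = 1 if the K_6 on S is monochromatic.
For a fixed S, the K_6 on S has C(6, 2) = 15 edges. P[all 15 edges red] = (1/2)^15, and likewise for blue, so P[monochromatic] = 2·(1/2)^15 = 2^{1 − 15} = 1/16384.
By linearity: E[X] = C(7, 6) · 2^{1 − 15} = 7 · 1/16384 = 7/16384.
Numerically: E[X] ≈ 0.00043.

E[X] = C(7,6)·2^(1−C(6,2)) = 7/16384 ≈ 0.00043.


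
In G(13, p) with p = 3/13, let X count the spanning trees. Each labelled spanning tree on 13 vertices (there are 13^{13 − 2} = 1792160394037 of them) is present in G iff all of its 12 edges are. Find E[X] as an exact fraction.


K_13 has 13^{13 − 2} = 1792160394037 labelled spanning trees.
For each such spanning tree H, let X_H = 1 if all 12 edges of H are present in G. Then P[X_H = 1] = p^{12} = (3/13)^{12} = 531441/23298085122481.
By linearity: E[X] = Σ_H E[X_H] = 1792160394037 · p^{12} = 1792160394037 · 531441/23298085122481 = 531441/13.
Numerically: E[X] ≈ 40880.

E[X] = 1792160394037 · (3/13)^{12} = 531441/13 ≈ 40880.


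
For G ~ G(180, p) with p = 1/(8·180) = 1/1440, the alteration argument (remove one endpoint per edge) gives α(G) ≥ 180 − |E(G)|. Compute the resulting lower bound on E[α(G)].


E[|E(G)|] = C(180, 2)·p = 16110 · (1/1440) = 179/16.
E[α(G)] ≥ n − E[|E(G)|] = 180 − 179/16 = 2701/16.
Numerically: ≈ 168.8125.
(This is only a lower bound; the true E[α(G)] may be larger.)

E[α(G)] ≥ 2701/16 ≈ 168.8125.


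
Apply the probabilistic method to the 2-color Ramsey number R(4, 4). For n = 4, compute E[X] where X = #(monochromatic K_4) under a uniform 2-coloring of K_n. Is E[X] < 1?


E[X] = C(4, 4) · 2^{1 − 6} = 1 · 2^{−5} = 1/32.
As a reduced fraction: E[X] = 1/32 ≈ 0.031250.
Is E[X] < 1? YES.
Since E[X] < 1, there exists a 2-coloring of K_{4} with no monochromatic K_4; hence R(4, 4) > 4.

E[X] = 1/32 ≈ 0.031250; E[X] < 1, so R(4, 4) > 4.


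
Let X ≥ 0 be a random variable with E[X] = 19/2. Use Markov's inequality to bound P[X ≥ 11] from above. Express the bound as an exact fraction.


μ = E[X] = 19/2, a = 11.
Markov: P[X ≥ 11] ≤ μ/a = (19/2)/11 = 19/22.
Numerically: ≈ 0.8636.
(Since a = 11 > μ = 9.5000, the bound 19/22 is < 1 and informative.)

P[X ≥ 11] ≤ 19/22 ≈ 0.8636.


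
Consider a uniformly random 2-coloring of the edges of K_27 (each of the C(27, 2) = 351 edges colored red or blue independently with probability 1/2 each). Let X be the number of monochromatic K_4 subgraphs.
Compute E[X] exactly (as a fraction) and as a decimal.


Let X = Σ_S X_S over the C(27, 4) = 17550 subsets S of size 4, where X_S = 1 if the K_4 on S is monochromatic.
For a fixed S, the K_4 on S has C(4, 2) = 6 edges. P[all 6 edges red] = (1/2)^6, and likewise for blue, so P[monochromatic] = 2·(1/2)^6 = 2^{1 − 6} = 1/32.
By linearity: E[X] = C(27, 4) · 2^{1 − 6} = 17550 · 1/32 = 8775/16.
Numerically: E[X] ≈ 548.4375.

E[X] = C(27,4)·2^(1−C(4,2)) = 8775/16 ≈ 548.4375.


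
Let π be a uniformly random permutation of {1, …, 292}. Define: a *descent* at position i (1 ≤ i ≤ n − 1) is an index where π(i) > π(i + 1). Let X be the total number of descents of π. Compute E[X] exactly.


Write X = Σ X_I over i = 1, …, 291, with X_I the indicator of one descent.
There are 291 indicators.
For each fixed i, the pair (π(i), π(i+1)) is a uniformly random ordered pair of distinct values from {1, …, 292}; by symmetry P[π(i) > π(i+1)] = 1/2.
By linearity: E[X] = 291 · (1/2) = (292 − 1) · (1/2) = 291/2 ≈ 145.50000.

E[X] = 291/2 = 145.50000.


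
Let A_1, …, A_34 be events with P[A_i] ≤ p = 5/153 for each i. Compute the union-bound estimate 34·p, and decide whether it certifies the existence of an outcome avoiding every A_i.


Union bound: P[∪_{i=1}^{34} A_i] ≤ Σ_i P[A_i] ≤ 34·p = 34·(5/153) = 10/9.
Numerically: 10/9 ≈ 1.1111111.
Is 10/9 < 1? NO.
Since the bound 10/9 is ≥ 1, the union bound is uninformative here; it does NOT by itself certify existence.

34·p = 10/9 ≈ 1.1111111; existence NOT certified by the union bound.


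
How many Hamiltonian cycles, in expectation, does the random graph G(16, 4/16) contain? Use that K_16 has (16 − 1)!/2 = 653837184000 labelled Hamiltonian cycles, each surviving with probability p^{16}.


K_16 has (16 − 1)!/2 = 653837184000 labelled Hamiltonian cycles.
For each such Hamiltonian cycle H, let X_H = 1 if all 16 edges of H are present in G. Then P[X_H = 1] = p^{16} = (1/4)^{16} = 1/4294967296.
Summing the indicators: E[X] = Σ_H E[X_H] = 653837184000 · p^{16} = 653837184000 · 1/4294967296 = 638512875/4194304.
Numerically: E[X] ≈ 152.

E[X] = 653837184000 · (1/4)^{16} = 638512875/4194304 ≈ 152.


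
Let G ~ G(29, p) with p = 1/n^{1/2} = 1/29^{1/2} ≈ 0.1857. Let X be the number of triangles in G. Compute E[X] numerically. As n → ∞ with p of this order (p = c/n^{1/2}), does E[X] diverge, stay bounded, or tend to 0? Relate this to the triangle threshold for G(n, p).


Number of potential triangles: C(29, 3) = 3654.
Each occurs with probability p³ ≈ (0.1857)³ ≈ 6.403288e-03.
By linearity: E[X] = C(29, 3)·p³ ≈ 3654 · 6.403288e-03 ≈ 23.3976.
Since α = 1/2 < 1, p = c/n^{1/2} ≫ 1/n is above the triangle threshold p ~ 1/n. Asymptotically E[X] ~ (c³/6)·n^{3(1−α)} = (1³/6)·n^{1.5} → ∞; triangles are abundant w.h.p.

E[X] ≈ 23.3976; in regime p = Θ(1/n^{1/2}) E[X] diverges (above the triangle threshold p ~ 1/n).


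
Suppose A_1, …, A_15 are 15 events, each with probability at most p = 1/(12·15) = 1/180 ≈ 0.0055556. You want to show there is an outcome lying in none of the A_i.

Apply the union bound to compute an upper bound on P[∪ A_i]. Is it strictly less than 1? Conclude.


Union bound: P[∪_{i=1}^{15} A_i] ≤ Σ_i P[A_i] ≤ 15·p = 15·(1/180) = 1/12.
Numerically: 1/12 ≈ 0.0833333.
Is 1/12 < 1? YES.
Since P[∪ A_i] ≤ 1/12 < 1, the complement has P[∩ A_i^c] ≥ 1 − 1/12 = 11/12 > 0, so some outcome avoids every A_i.

15·p = 1/12 ≈ 0.0833333; existence CERTIFIED by the union bound.


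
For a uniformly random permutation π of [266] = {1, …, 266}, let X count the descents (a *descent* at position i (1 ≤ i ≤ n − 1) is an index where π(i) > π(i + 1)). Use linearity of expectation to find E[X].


Write X = Σ X_I over i = 1, …, 265, with X_I the indicator of one descent.
There are 265 indicators.
For each fixed i, the pair (π(i), π(i+1)) is a uniformly random ordered pair of distinct values from {1, …, 266}; by symmetry P[π(i) > π(i+1)] = 1/2.
By linearity: E[X] = 265 · (1/2) = (266 − 1) · (1/2) = 265/2 ≈ 132.50000.

E[X] = 265/2 = 132.50000.


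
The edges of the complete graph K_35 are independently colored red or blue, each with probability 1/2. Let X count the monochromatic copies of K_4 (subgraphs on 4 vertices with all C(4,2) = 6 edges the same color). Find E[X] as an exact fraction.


Let X = Σ_S X_S over the C(35, 4) = 52360 subsets S of size 4, where X_S = 1 if the K_4 on S is monochromatic.
For a fixed S, the K_4 on S has C(4, 2) = 6 edges. P[all 6 edges red] = (1/2)^6, and likewise for blue, so P[monochromatic] = 2·(1/2)^6 = 2^{1 − 6} = 1/32.
By linearity: E[X] = C(35, 4) · 2^{1 − 6} = 52360 · 1/32 = 6545/4.
Numerically: E[X] ≈ 1636.25000.

E[X] = C(35,4)·2^(1−C(4,2)) = 6545/4 ≈ 1636.25000.


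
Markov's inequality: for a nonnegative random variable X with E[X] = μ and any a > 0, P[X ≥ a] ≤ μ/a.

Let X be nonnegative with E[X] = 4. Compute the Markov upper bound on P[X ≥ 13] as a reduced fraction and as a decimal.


μ = E[X] = 4, a = 13.
Markov: P[X ≥ 13] ≤ μ/a = (4)/13 = 4/13.
Numerically: ≈ 0.30769.
(Since a = 13 > μ = 4.00000, the bound 4/13 is < 1 and informative.)

P[X ≥ 13] ≤ 4/13 ≈ 0.30769.


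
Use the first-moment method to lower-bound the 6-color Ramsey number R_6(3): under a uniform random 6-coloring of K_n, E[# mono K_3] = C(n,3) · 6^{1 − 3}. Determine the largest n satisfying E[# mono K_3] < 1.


We need C(n, 3) · 6^{1 − 3} < 1, i.e. C(n, 3) < 6^{3 − 1} = 36.
Check values of n near the boundary:
  n = 6: C(6, 3) = 20; 20 < 36? YES
  n = 7: C(7, 3) = 35; 35 < 36? YES
  n = 8: C(8, 3) = 56; 56 < 36? NO
  n = 9: C(9, 3) = 84; 84 < 36? NO
The largest n with C(n, 3) < 36 is n = 7 (where E[X] = 35/36 ≈ 0.97222). Hence R_6(3) > 7, i.e. R_6(3) ≥ 8.

Largest n = 7; hence R_6(3) > 7.
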